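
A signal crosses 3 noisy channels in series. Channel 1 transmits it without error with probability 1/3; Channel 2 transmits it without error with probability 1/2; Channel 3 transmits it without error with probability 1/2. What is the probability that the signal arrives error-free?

1/12

The events are sequential, so multiply the conditional probabilities:
P = 1/3 × 1/2 × 1/2 = 1/12.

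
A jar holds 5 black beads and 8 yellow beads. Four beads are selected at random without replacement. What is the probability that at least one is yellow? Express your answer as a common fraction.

142/143

P(no yellow) = 5/13 × 4/12 × 3/11 × 2/10 = 120/17160 = 1/143.
P(at least one) = 1 − 1/143 = 142/143.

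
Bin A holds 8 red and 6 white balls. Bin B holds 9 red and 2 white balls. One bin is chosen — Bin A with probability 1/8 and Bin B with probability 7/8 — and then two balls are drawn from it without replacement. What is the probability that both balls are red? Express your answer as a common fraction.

From Bin A: P(both red) = (8/14)(7/13) = 4/13.
From Bin B: P(both red) = (9/11)(8/10) = 36/55.
Total probability = (1/8)(4/13) + (7/8)(36/55) = 437/715.

437/715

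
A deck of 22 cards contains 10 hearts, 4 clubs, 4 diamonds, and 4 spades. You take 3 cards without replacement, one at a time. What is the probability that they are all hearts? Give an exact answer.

6/77

P = 10/22 × 9/21 × 8/20 = 720/9240 = 6/77.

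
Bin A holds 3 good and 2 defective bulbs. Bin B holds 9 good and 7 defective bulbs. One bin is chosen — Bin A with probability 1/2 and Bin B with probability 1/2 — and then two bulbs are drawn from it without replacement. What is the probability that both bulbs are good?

3/10

From Bin A: P(both good) = (3/5)(2/4) = 3/10.
From Bin B: P(both good) = (9/16)(8/15) = 3/10.
Total probability = (1/2)(3/10) + (1/2)(3/10) = 3/10.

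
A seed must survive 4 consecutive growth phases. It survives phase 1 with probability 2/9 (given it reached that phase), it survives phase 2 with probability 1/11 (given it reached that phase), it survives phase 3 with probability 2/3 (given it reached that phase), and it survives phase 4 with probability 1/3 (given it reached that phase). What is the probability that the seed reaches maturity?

Each stage is reached only if all earlier stages succeed, so
P = 2/9 × 1/11 × 2/3 × 1/3 = 4/891.

4/891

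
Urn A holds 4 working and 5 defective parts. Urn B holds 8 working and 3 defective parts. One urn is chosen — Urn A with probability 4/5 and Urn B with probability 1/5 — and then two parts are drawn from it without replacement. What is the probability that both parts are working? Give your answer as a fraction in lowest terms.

From Urn A: P(both working) = (4/9)(3/8) = 1/6.
From Urn B: P(both working) = (8/11)(7/10) = 28/55.
Total probability = (4/5)(1/6) + (1/5)(28/55) = 194/825.

194/825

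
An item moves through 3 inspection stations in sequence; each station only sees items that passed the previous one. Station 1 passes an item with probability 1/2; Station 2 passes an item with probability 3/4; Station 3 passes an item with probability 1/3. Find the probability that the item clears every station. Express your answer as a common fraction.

The events are sequential, so multiply the conditional probabilities:
P = 1/2 × 3/4 × 1/3 = 3/24 = 1/8.

1/8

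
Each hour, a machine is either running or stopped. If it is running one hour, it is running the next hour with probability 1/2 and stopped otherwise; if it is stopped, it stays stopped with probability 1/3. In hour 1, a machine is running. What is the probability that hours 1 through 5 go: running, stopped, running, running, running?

1/12

Hour 1 is given. For each transition, use the conditional probability from the current state:
P(stopped | running) = 1/2; P(running | stopped) = 2/3; P(running | running) = 1/2; P(running | running) = 1/2.
P = 1/2 × 2/3 × 1/2 × 1/2 = 2/24 = 1/12.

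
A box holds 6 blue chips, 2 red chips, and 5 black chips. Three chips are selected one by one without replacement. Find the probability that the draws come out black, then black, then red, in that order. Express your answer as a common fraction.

Multiply the probability of each draw given the previous ones:
P = 5/13 × 4/12 × 2/11 = 40/1716 = 10/429.

10/429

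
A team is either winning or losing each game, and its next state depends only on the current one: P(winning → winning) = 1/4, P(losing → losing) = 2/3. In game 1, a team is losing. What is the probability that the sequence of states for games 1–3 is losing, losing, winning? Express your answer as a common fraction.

2/9

Game 1 is given. For each transition, use the conditional probability from the current state:
P(losing | losing) = 2/3; P(winning | losing) = 1/3.
P = 2/3 × 1/3 = 2/9.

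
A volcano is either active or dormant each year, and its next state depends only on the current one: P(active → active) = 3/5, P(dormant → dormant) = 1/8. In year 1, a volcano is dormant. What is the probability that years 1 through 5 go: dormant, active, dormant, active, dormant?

Year 1 is given. For each transition, use the conditional probability from the current state:
P(active | dormant) = 7/8; P(dormant | active) = 2/5; P(active | dormant) = 7/8; P(dormant | active) = 2/5.
P = 7/8 × 2/5 × 7/8 × 2/5 = 196/1600 = 49/400.

49/400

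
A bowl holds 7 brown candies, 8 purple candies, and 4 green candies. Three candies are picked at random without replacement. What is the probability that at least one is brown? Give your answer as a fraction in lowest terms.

749/969

P(no brown) = 12/19 × 11/18 × 10/17 = 1320/5814 = 220/969.
P(at least one) = 1 − 220/969 = 749/969.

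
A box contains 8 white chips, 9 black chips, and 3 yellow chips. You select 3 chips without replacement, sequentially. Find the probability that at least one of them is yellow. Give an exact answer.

P(no yellow) = 17/20 × 16/19 × 15/18 = 4080/6840 = 34/57.
P(at least one) = 1 − 34/57 = 23/57.

23/57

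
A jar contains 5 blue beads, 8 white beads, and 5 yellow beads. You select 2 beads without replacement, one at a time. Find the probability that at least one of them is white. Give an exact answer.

P(no white) = 10/18 × 9/17 = 90/306 = 5/17.
P(at least one) = 1 − 5/17 = 12/17.

12/17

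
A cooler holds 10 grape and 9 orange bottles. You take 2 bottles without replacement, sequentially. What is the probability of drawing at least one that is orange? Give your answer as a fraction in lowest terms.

P(no orange) = 10/19 × 9/18 = 90/342 = 5/19.
P(at least one) = 1 − 5/19 = 14/19.

14/19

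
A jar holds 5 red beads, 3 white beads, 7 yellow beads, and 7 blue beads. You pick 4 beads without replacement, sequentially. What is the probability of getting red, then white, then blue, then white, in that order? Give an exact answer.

1/836

Each draw changes the counts, so multiply the conditional probabilities along the sequence:
P = 5/22 × 3/21 × 7/20 × 2/19 = 210/175560 = 1/836.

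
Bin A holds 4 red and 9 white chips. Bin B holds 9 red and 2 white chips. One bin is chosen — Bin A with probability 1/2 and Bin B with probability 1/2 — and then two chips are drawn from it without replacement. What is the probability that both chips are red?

From Bin A: P(both red) = (4/13)(3/12) = 1/13.
From Bin B: P(both red) = (9/11)(8/10) = 36/55.
Total probability = (1/2)(1/13) + (1/2)(36/55) = 523/1430.

523/1430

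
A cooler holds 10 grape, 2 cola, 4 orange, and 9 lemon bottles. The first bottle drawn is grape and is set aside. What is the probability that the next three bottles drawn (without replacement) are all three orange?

1/506

With the first bottle removed, 4 orange remain out of 24.
P = 4/24 × 3/23 × 2/22 = 24/12144 = 1/506.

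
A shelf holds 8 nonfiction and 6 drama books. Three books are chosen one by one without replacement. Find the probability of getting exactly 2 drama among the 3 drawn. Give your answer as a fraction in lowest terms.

One ordering (drama drawn first) has probability 6/14 × 5/13 × 8/12 = 240/2184 = 10/91.
There are C(3,2) = 3 such orderings, each equally likely, so P = 3 × 10/91 = 30/91.

30/91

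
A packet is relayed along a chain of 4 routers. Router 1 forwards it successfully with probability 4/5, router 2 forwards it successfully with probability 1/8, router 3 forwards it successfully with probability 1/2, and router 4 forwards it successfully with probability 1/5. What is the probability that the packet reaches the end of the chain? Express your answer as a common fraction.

The events are sequential, so multiply the conditional probabilities:
P = 4/5 × 1/8 × 1/2 × 1/5 = 4/400 = 1/100.

1/100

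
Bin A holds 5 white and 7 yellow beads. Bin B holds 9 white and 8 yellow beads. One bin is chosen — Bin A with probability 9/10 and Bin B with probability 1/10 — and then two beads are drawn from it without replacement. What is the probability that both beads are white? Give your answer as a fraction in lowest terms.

609/3740

From Bin A: P(both white) = (5/12)(4/11) = 5/33.
From Bin B: P(both white) = (9/17)(8/16) = 9/34.
Total probability = (9/10)(5/33) + (1/10)(9/34) = 609/3740.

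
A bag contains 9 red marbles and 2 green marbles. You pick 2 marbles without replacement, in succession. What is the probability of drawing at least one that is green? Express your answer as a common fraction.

19/55

P(no green) = 9/11 × 8/10 = 72/110 = 36/55.
P(at least one) = 1 − 36/55 = 19/55.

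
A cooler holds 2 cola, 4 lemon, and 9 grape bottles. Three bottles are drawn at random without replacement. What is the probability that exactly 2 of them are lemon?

66/455

One ordering (lemon drawn first) has probability 4/15 × 3/14 × 11/13 = 132/2730 = 22/455.
There are C(3,2) = 3 such orderings, each equally likely, so P = 3 × 22/455 = 66/455.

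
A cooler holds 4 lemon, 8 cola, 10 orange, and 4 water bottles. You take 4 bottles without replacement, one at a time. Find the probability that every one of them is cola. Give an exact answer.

7/1495

P(every draw is cola) = 8/26 × 7/25 × 6/24 × 5/23 = 1680/358800 = 7/1495.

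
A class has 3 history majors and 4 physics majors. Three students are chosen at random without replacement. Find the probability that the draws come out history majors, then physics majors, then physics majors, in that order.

6/35

Each draw changes the counts, so multiply the conditional probabilities along the sequence:
P = 3/7 × 4/6 × 3/5 = 36/210 = 6/35.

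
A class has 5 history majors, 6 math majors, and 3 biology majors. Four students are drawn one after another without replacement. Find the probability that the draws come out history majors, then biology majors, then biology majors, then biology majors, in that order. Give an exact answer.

Chain rule:
P = 5/14 × 3/13 × 2/12 × 1/11 = 30/24024 = 5/4004.

5/4004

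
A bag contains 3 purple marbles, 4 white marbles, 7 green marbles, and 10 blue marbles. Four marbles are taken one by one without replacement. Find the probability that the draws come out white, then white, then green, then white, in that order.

1/1518

Chain rule:
P = 4/24 × 3/23 × 7/22 × 2/21 = 168/255024 = 1/1518.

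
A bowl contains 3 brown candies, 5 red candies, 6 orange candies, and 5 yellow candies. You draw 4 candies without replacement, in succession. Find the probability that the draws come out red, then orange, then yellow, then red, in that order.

25/3876

Chain rule:
P = 5/19 × 6/18 × 5/17 × 4/16 = 600/93024 = 25/3876.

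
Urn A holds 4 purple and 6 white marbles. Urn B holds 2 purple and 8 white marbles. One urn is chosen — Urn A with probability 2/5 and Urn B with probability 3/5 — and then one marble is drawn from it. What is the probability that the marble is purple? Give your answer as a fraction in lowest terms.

From Urn A: P(purple) = 4/10.
From Urn B: P(purple) = 2/10.
Total probability = (2/5)(4/10) + (3/5)(2/10) = 7/25.

7/25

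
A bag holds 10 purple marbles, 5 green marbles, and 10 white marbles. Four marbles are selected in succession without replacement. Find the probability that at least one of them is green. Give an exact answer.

P(no green) = 20/25 × 19/24 × 18/23 × 17/22 = 116280/303600 = 969/2530.
P(at least one) = 1 − 969/2530 = 1561/2530.

1561/2530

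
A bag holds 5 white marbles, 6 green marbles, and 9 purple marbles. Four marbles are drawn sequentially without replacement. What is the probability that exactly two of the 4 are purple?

132/323

One ordering (purple drawn first) has probability 9/20 × 8/19 × 11/18 × 10/17 = 7920/116280 = 22/323.
There are C(4,2) = 6 such orderings, each equally likely, so P = 6 × 22/323 = 132/323.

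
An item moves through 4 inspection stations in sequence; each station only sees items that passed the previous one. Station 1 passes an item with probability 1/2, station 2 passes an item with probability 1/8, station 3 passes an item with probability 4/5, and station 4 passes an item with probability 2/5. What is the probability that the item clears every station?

The events are sequential, so multiply the conditional probabilities:
P = 1/2 × 1/8 × 4/5 × 2/5 = 8/400 = 1/50.

1/50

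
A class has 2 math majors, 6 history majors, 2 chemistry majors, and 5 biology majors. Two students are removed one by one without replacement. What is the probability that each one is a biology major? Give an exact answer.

2/21

P = 5/15 × 4/14 = 20/210 = 2/21.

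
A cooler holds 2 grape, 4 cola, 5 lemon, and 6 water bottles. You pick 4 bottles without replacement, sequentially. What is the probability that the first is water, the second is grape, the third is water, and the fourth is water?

Each draw changes the counts, so multiply the conditional probabilities along the sequence:
P = 6/17 × 2/16 × 5/15 × 4/14 = 240/57120 = 1/238.

1/238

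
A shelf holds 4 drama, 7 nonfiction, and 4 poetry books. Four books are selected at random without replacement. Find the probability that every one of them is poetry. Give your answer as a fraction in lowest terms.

1/1365

P(all poetry) = 4/15 × 3/14 × 2/13 × 1/12 = 24/32760 = 1/1365.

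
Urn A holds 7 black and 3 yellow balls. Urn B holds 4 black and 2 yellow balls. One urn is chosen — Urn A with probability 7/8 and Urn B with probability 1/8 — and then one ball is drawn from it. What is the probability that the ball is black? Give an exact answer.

From Urn A: P(black) = 7/10.
From Urn B: P(black) = 4/6.
Total probability = (7/8)(7/10) + (1/8)(4/6) = 167/240.

167/240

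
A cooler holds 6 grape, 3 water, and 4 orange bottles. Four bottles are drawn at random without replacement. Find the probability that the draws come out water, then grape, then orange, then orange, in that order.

Each draw changes the counts, so multiply the conditional probabilities along the sequence:
P = 3/13 × 6/12 × 4/11 × 3/10 = 216/17160 = 9/715.

9/715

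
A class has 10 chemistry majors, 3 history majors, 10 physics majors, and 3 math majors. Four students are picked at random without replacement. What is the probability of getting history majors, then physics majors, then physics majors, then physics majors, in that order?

Multiply the probability of each draw given the previous ones:
P = 3/26 × 10/25 × 9/24 × 8/23 = 2160/358800 = 9/1495.

9/1495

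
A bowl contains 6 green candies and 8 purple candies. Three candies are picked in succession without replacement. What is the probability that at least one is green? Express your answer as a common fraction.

P(no green) = 8/14 × 7/13 × 6/12 = 336/2184 = 2/13.
P(at least one) = 1 − 2/13 = 11/13.

11/13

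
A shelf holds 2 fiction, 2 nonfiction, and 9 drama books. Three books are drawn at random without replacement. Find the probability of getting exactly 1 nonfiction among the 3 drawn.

5/13

One ordering (nonfiction drawn first) has probability 2/13 × 11/12 × 10/11 = 220/1716 = 5/39.
There are C(3,1) = 3 such orderings, each equally likely, so P = 3 × 5/39 = 5/13.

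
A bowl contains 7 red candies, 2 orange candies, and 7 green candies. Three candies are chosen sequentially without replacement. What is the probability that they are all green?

P(every draw is green) = 7/16 × 6/15 × 5/14 = 210/3360 = 1/16.

1/16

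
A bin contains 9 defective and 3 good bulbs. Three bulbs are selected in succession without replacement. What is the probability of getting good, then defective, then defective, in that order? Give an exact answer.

9/55

Chain rule:
P = 3/12 × 9/11 × 8/10 = 216/1320 = 9/55.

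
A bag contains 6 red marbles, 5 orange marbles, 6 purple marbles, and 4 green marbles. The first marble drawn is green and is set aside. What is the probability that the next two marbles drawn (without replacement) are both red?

3/38

After the first draw, 6 of the remaining 20 marbles are red.
P = 6/20 × 5/19 = 30/380 = 3/38.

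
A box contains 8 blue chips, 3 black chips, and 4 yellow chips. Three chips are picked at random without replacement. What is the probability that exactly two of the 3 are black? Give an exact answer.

36/455

One ordering (black drawn first) has probability 3/15 × 2/14 × 12/13 = 72/2730 = 12/455.
There are C(3,2) = 3 such orderings, each equally likely, so P = 3 × 12/455 = 36/455.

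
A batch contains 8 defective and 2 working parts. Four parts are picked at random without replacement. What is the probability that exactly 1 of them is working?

8/15

One ordering (working drawn first) has probability 2/10 × 8/9 × 7/8 × 6/7 = 672/5040 = 2/15.
There are C(4,1) = 4 such orderings, each equally likely, so P = 4 × 2/15 = 8/15.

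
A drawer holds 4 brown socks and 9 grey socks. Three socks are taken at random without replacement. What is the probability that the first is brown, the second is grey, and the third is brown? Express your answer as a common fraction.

Chain rule:
P = 4/13 × 9/12 × 3/11 = 108/1716 = 9/143.

9/143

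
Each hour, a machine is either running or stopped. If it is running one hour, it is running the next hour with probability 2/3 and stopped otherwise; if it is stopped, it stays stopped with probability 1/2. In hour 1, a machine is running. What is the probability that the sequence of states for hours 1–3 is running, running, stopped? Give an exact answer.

2/9

Hour 1 is given. For each transition, use the conditional probability from the current state:
P(running | running) = 2/3; P(stopped | running) = 1/3.
P = 2/3 × 1/3 = 2/9.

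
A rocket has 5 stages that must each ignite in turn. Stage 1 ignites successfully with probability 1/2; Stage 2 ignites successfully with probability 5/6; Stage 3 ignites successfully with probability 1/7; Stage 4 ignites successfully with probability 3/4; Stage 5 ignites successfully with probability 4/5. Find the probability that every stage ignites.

1/28

Each stage is reached only if all earlier stages succeed, so
P = 1/2 × 5/6 × 1/7 × 3/4 × 4/5 = 60/1680 = 1/28.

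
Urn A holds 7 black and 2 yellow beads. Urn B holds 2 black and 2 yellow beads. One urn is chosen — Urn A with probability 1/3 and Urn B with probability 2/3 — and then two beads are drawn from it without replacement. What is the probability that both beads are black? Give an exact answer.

From Urn A: P(both black) = (7/9)(6/8) = 7/12.
From Urn B: P(both black) = (2/4)(1/3) = 1/6.
Total probability = (1/3)(7/12) + (2/3)(1/6) = 11/36.

11/36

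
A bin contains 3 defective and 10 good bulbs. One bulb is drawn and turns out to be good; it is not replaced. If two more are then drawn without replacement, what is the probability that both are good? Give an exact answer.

6/11

After the first draw, 9 of the remaining 12 bulbs are good.
P = 9/12 × 8/11 = 72/132 = 6/11.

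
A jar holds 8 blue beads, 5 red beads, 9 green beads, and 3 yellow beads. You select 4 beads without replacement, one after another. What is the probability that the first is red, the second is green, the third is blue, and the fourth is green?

Chain rule:
P = 5/25 × 9/24 × 8/23 × 8/22 = 2880/303600 = 12/1265.

12/1265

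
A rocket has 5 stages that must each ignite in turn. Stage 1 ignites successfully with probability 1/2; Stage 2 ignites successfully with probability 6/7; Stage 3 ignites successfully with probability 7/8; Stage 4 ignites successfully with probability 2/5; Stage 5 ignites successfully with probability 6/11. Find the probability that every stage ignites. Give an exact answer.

Multiplying along the chain,
P = 1/2 × 6/7 × 7/8 × 2/5 × 6/11 = 504/6160 = 9/110.

9/110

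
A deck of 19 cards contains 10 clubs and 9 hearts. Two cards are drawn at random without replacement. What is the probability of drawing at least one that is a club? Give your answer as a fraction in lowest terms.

15/19

P(no clubs) = 9/19 × 8/18 = 72/342 = 4/19.
P(at least one) = 1 − 4/19 = 15/19.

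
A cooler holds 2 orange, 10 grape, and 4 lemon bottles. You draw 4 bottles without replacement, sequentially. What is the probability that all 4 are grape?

P(every draw is grape) = 10/16 × 9/15 × 8/14 × 7/13 = 5040/43680 = 3/26.

3/26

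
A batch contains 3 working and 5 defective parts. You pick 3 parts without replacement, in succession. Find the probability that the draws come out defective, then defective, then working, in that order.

5/28

Chain rule:
P = 5/8 × 4/7 × 3/6 = 60/336 = 5/28.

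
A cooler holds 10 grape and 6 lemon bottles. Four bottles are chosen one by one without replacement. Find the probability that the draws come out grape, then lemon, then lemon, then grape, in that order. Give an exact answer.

45/728

Chain rule:
P = 10/16 × 6/15 × 5/14 × 9/13 = 2700/43680 = 45/728.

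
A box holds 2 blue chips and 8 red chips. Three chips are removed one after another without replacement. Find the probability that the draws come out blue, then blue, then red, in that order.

1/45

Each draw changes the counts, so multiply the conditional probabilities along the sequence:
P = 2/10 × 1/9 × 8/8 = 16/720 = 1/45.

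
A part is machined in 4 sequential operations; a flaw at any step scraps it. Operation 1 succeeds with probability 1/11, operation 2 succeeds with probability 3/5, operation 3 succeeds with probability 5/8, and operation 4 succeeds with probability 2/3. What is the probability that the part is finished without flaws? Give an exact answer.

1/44

Multiplying along the chain,
P = 1/11 × 3/5 × 5/8 × 2/3 = 30/1320 = 1/44.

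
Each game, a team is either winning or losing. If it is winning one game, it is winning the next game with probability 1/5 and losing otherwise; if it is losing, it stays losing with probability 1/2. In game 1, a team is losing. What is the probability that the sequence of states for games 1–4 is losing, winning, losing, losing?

1/5

Game 1 is given. For each transition, use the conditional probability from the current state:
P(winning | losing) = 1/2; P(losing | winning) = 4/5; P(losing | losing) = 1/2.
P = 1/2 × 4/5 × 1/2 = 4/20 = 1/5.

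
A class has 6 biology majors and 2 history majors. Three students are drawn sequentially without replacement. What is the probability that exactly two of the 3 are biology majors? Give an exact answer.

One ordering (biology majors drawn first) has probability 6/8 × 5/7 × 2/6 = 60/336 = 5/28.
There are C(3,2) = 3 such orderings, each equally likely, so P = 3 × 5/28 = 15/28.

15/28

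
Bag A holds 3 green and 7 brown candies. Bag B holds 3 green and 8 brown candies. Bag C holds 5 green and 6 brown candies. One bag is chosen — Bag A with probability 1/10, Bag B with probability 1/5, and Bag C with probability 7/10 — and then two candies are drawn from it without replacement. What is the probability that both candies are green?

From Bag A: P(both green) = (3/10)(2/9) = 1/15.
From Bag B: P(both green) = (3/11)(2/10) = 3/55.
From Bag C: P(both green) = (5/11)(4/10) = 2/11.
Total probability = (1/10)(1/15) + (1/5)(3/55) + (7/10)(2/11) = 239/1650.

239/1650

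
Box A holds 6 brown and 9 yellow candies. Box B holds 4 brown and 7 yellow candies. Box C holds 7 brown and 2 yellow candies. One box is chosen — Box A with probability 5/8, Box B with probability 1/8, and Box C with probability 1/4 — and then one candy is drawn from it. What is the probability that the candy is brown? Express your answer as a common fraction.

From Box A: P(brown) = 6/15.
From Box B: P(brown) = 4/11.
From Box C: P(brown) = 7/9.
Total probability = (5/8)(6/15) + (1/8)(4/11) + (1/4)(7/9) = 97/198.

97/198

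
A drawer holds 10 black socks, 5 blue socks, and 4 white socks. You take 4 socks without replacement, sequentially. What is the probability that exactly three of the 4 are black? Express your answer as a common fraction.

90/323

One ordering (black drawn first) has probability 10/19 × 9/18 × 8/17 × 9/16 = 6480/93024 = 45/646.
There are C(4,3) = 4 such orderings, each equally likely, so P = 4 × 45/646 = 90/323.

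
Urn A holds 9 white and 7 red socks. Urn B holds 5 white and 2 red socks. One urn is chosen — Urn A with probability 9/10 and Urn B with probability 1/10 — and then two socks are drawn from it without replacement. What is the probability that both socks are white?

667/2100

From Urn A: P(both white) = (9/16)(8/15) = 3/10.
From Urn B: P(both white) = (5/7)(4/6) = 10/21.
Total probability = (9/10)(3/10) + (1/10)(10/21) = 667/2100.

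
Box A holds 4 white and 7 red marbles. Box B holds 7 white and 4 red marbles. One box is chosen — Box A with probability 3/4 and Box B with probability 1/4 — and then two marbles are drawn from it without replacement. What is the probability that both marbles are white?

From Box A: P(both white) = (4/11)(3/10) = 6/55.
From Box B: P(both white) = (7/11)(6/10) = 21/55.
Total probability = (3/4)(6/55) + (1/4)(21/55) = 39/220.

39/220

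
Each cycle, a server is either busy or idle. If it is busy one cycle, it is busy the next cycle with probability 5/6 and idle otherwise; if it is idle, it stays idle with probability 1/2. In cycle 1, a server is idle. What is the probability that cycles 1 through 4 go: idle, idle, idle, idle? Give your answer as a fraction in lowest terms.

1/8

Cycle 1 is given. For each transition, use the conditional probability from the current state:
P(idle | idle) = 1/2; P(idle | idle) = 1/2; P(idle | idle) = 1/2.
P = 1/2 × 1/2 × 1/2 = 1/8.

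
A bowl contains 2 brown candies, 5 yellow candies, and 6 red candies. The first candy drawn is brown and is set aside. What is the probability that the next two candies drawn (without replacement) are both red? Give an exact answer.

5/22

With the first candy removed, 6 red remain out of 12.
P = 6/12 × 5/11 = 30/132 = 5/22.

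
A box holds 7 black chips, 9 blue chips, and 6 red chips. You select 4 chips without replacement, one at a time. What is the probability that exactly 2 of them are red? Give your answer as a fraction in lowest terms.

One ordering (red drawn first) has probability 6/22 × 5/21 × 16/20 × 15/19 = 7200/175560 = 60/1463.
There are C(4,2) = 6 such orderings, each equally likely, so P = 6 × 60/1463 = 360/1463.

360/1463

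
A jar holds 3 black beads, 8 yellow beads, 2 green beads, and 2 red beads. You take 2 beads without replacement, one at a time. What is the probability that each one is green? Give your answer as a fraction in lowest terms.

P = 2/15 × 1/14 = 2/210 = 1/105.

1/105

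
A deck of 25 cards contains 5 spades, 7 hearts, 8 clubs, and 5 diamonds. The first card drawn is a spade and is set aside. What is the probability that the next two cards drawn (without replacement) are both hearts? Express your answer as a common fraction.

7/92

With the first card removed, 7 hearts remain out of 24.
P = 7/24 × 6/23 = 42/552 = 7/92.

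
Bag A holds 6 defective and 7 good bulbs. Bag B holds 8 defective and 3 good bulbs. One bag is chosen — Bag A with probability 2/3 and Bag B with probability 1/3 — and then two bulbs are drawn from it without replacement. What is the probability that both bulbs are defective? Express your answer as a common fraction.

From Bag A: P(both defective) = (6/13)(5/12) = 5/26.
From Bag B: P(both defective) = (8/11)(7/10) = 28/55.
Total probability = (2/3)(5/26) + (1/3)(28/55) = 213/715.

213/715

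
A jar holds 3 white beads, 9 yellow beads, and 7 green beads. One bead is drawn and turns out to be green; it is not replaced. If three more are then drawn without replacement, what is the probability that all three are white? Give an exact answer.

1/816

After the first draw, 3 of the remaining 18 beads are white.
P = 3/18 × 2/17 × 1/16 = 6/4896 = 1/816.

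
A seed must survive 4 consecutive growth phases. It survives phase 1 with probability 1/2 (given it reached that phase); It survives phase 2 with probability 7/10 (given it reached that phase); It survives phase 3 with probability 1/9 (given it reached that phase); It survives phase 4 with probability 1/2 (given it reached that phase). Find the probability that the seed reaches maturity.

7/360

The events are sequential, so multiply the conditional probabilities:
P = 1/2 × 7/10 × 1/9 × 1/2 = 7/360.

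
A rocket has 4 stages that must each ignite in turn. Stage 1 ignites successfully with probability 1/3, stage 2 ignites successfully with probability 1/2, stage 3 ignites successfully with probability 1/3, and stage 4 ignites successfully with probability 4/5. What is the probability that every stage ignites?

2/45

The events are sequential, so multiply the conditional probabilities:
P = 1/3 × 1/2 × 1/3 × 4/5 = 4/90 = 2/45.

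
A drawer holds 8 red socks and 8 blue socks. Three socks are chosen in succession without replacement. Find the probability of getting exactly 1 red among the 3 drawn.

One ordering (red drawn first) has probability 8/16 × 8/15 × 7/14 = 448/3360 = 2/15.
There are C(3,1) = 3 such orderings, each equally likely, so P = 3 × 2/15 = 2/5.

2/5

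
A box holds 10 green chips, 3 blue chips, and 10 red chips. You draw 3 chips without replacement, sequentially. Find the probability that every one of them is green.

120/1771

P(all green) = 10/23 × 9/22 × 8/21 = 720/10626 = 120/1771.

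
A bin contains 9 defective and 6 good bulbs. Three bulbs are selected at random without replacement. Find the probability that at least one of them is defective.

P(no defective) = 6/15 × 5/14 × 4/13 = 120/2730 = 4/91.
P(at least one) = 1 − 4/91 = 87/91.

87/91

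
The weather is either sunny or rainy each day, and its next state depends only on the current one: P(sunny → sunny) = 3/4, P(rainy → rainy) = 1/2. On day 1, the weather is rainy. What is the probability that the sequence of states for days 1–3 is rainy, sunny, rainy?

1/8

Day 1 is given. For each transition, use the conditional probability from the current state:
P(sunny | rainy) = 1/2; P(rainy | sunny) = 1/4.
P = 1/2 × 1/4 = 1/8.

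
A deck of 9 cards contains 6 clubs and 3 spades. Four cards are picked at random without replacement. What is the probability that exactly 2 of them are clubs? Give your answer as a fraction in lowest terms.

One ordering (clubs drawn first) has probability 6/9 × 5/8 × 3/7 × 2/6 = 180/3024 = 5/84.
There are C(4,2) = 6 such orderings, each equally likely, so P = 6 × 5/84 = 5/14.

5/14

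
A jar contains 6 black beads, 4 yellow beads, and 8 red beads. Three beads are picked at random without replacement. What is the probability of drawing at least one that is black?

149/204

P(no black) = 12/18 × 11/17 × 10/16 = 1320/4896 = 55/204.
P(at least one) = 1 − 55/204 = 149/204.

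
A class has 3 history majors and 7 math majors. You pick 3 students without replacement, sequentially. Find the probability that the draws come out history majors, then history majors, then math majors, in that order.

Each draw changes the counts, so multiply the conditional probabilities along the sequence:
P = 3/10 × 2/9 × 7/8 = 42/720 = 7/120.

7/120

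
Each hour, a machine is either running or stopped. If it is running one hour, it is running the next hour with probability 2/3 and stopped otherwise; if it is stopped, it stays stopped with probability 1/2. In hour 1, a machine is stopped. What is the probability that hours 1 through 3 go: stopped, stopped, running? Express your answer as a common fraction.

1/4

Hour 1 is given. For each transition, use the conditional probability from the current state:
P(stopped | stopped) = 1/2; P(running | stopped) = 1/2.
P = 1/2 × 1/2 = 1/4.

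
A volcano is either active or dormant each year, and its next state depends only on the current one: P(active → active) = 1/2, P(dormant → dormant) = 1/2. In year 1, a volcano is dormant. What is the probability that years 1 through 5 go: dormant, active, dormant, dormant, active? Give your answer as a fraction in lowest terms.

Year 1 is given. For each transition, use the conditional probability from the current state:
P(active | dormant) = 1/2; P(dormant | active) = 1/2; P(dormant | dormant) = 1/2; P(active | dormant) = 1/2.
P = 1/2 × 1/2 × 1/2 × 1/2 = 1/16.

1/16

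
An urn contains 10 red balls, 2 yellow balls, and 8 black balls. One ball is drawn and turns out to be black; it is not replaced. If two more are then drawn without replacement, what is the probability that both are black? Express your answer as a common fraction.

7/57

After the first draw, 7 of the remaining 19 balls are black.
P = 7/19 × 6/18 = 42/342 = 7/57.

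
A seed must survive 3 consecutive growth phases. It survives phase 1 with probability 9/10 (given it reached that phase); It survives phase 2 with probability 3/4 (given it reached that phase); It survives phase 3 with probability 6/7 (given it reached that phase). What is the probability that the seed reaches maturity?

81/140

Each stage is reached only if all earlier stages succeed, so
P = 9/10 × 3/4 × 6/7 = 162/280 = 81/140.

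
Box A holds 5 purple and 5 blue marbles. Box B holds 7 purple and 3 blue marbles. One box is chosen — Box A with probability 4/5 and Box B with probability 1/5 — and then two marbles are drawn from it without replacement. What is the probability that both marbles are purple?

61/225

From Box A: P(both purple) = (5/10)(4/9) = 2/9.
From Box B: P(both purple) = (7/10)(6/9) = 7/15.
Total probability = (4/5)(2/9) + (1/5)(7/15) = 61/225.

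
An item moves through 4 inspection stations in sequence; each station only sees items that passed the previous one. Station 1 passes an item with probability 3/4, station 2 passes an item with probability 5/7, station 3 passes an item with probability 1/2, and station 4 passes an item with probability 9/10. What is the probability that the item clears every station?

27/112

Each stage is reached only if all earlier stages succeed, so
P = 3/4 × 5/7 × 1/2 × 9/10 = 135/560 = 27/112.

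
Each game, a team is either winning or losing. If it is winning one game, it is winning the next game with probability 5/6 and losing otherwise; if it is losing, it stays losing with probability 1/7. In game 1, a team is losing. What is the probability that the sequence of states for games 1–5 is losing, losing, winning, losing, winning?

Game 1 is given. For each transition, use the conditional probability from the current state:
P(losing | losing) = 1/7; P(winning | losing) = 6/7; P(losing | winning) = 1/6; P(winning | losing) = 6/7.
P = 1/7 × 6/7 × 1/6 × 6/7 = 36/2058 = 6/343.

6/343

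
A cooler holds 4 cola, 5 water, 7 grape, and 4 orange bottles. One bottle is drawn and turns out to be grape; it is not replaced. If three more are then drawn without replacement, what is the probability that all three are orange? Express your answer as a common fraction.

4/969

After the first draw, 4 of the remaining 19 bottles are orange.
P = 4/19 × 3/18 × 2/17 = 24/5814 = 4/969.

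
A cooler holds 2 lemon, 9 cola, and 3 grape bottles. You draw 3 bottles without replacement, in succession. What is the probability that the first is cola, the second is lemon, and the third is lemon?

3/364

Multiply the probability of each draw given the previous ones:
P = 9/14 × 2/13 × 1/12 = 18/2184 = 3/364.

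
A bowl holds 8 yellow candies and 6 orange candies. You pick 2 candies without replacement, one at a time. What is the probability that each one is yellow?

4/13

P(every draw is yellow) = 8/14 × 7/13 = 56/182 = 4/13.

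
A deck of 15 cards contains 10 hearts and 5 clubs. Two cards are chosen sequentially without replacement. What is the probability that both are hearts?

3/7

P(all hearts) = 10/15 × 9/14 = 90/210 = 3/7.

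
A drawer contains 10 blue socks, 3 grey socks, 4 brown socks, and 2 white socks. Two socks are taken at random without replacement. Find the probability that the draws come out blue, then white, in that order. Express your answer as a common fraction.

10/171

Multiply the probability of each draw given the previous ones:
P = 10/19 × 2/18 = 20/342 = 10/171.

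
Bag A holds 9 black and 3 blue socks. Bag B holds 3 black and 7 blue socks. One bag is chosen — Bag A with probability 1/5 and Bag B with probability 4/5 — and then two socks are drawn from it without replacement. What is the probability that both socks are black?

From Bag A: P(both black) = (9/12)(8/11) = 6/11.
From Bag B: P(both black) = (3/10)(2/9) = 1/15.
Total probability = (1/5)(6/11) + (4/5)(1/15) = 134/825.

134/825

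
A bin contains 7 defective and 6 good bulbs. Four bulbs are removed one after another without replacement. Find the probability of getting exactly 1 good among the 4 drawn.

One ordering (good drawn first) has probability 6/13 × 7/12 × 6/11 × 5/10 = 1260/17160 = 21/286.
There are C(4,1) = 4 such orderings, each equally likely, so P = 4 × 21/286 = 42/143.

42/143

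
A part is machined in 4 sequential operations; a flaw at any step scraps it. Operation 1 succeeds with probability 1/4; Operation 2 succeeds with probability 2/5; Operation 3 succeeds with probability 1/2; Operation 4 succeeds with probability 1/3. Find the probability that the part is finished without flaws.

Multiplying along the chain,
P = 1/4 × 2/5 × 1/2 × 1/3 = 2/120 = 1/60.

1/60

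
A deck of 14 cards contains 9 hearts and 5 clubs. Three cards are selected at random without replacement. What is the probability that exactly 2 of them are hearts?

45/91

One ordering (hearts drawn first) has probability 9/14 × 8/13 × 5/12 = 360/2184 = 15/91.
There are C(3,2) = 3 such orderings, each equally likely, so P = 3 × 15/91 = 45/91.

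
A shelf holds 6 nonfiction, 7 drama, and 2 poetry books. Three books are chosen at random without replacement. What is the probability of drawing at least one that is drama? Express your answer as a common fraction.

P(no drama) = 8/15 × 7/14 × 6/13 = 336/2730 = 8/65.
P(at least one) = 1 − 8/65 = 57/65.

57/65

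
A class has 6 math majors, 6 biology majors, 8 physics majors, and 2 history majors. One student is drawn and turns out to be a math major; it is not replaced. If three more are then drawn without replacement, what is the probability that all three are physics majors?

With the first student removed, 8 physics majors remain out of 21.
P = 8/21 × 7/20 × 6/19 = 336/7980 = 4/95.

4/95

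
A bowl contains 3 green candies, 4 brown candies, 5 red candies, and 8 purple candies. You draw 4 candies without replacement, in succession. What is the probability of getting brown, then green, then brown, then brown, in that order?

1/1615

Multiply the probability of each draw given the previous ones:
P = 4/20 × 3/19 × 3/18 × 2/17 = 72/116280 = 1/1615.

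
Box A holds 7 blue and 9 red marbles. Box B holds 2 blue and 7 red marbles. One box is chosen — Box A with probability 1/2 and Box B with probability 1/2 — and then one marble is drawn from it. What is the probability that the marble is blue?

From Box A: P(blue) = 7/16.
From Box B: P(blue) = 2/9.
Total probability = (1/2)(7/16) + (1/2)(2/9) = 95/288.

95/288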